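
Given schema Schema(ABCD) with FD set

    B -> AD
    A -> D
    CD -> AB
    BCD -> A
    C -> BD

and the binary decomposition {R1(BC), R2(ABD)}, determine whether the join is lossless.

Yes

Common attributes: R1 ∩ R2 = {B}.
Closure of {B}: B → AD applies, adding AD. So (B)⁺ = {ABD}.
This closure contains every attribute of R2, so R1 ∩ R2 → R2. The join is lossless.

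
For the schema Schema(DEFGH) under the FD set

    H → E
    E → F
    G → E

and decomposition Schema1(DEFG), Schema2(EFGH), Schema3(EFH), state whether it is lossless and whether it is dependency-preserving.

lossy but dependency-preserving

Lossless test (chase): applying each FD to every pair of rows produces no changes in the tableau, so no row becomes fully distinguished — the join is lossy.
Dependency preservation: every FD's attributes lie within a single fragment, so each can be enforced locally — preserved.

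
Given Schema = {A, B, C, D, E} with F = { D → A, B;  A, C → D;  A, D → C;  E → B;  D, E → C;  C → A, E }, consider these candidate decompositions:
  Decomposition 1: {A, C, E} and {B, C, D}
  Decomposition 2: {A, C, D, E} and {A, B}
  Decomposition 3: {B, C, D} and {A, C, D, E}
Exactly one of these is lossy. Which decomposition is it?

Decomposition 1: common = {C}, closure = {A, B, C, D, E} → lossless.
Decomposition 2: common = {A}, closure = {A} → lossy.
Decomposition 3: common = {C, D}, closure = {A, B, C, D, E} → lossless.

Decomposition 2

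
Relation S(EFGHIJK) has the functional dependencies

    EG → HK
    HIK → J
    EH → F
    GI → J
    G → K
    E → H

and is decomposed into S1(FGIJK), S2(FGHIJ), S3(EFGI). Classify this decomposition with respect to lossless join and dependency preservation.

Lossless test (chase): Rows 1 and 3 agree on GI; apply GI→J and equate their J entries. Rows 1 and 2 agree on G; apply G→K and equate their K entries. Rows 1 and 3 agree on G; apply G→K and equate their K entries. No row becomes fully distinguished — the join is lossy.
Dependency preservation: the restricted closure of {EG} across the fragments never reaches {HK}, so EG → HK cannot be enforced without a join — not preserved.

lossy and not dependency-preserving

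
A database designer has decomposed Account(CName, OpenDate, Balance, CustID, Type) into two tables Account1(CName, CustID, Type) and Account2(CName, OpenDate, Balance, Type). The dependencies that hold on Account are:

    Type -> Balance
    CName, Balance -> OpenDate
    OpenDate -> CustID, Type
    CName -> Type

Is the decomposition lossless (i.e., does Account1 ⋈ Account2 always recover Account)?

Common attributes: Account1 ∩ Account2 = {CName, Type}.
Closure of {CName, Type}: Type → Balance applies, adding Balance; CName, Balance → OpenDate applies, adding OpenDate; OpenDate → CustID, Type applies, adding CustID. So (CName, Type)⁺ = {CName, OpenDate, Balance, CustID, Type}.
This closure contains every attribute of Account1, so Account1 ∩ Account2 → Account1. The join is lossless.

Yes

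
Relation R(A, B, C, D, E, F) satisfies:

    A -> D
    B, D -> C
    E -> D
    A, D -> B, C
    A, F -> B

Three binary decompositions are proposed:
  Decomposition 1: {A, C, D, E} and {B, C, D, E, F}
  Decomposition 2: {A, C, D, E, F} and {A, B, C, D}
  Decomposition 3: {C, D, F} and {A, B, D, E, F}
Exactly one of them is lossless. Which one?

Decomposition 2

Decomposition 1: common = {C, D, E}, closure = {C, D, E} → lossy.
Decomposition 2: common = {A, C, D}, closure = {A, B, C, D} → lossless.
Decomposition 3: common = {D, F}, closure = {D, F} → lossy.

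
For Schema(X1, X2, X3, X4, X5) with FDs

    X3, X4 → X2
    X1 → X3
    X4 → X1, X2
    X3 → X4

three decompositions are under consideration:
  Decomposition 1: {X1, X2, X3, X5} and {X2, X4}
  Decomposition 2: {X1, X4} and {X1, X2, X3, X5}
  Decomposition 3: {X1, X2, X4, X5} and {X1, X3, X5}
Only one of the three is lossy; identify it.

Decomposition 1: common = {X2}, closure = {X2} → lossy.
Decomposition 2: common = {X1}, closure = {X1, X2, X3, X4} → lossless.
Decomposition 3: common = {X1, X5}, closure = {X1, X2, X3, X4, X5} → lossless.

Decomposition 1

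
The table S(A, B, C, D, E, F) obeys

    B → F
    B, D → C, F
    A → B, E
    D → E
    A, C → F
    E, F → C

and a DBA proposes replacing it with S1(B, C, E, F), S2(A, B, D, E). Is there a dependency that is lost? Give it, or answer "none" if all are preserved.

none

B → F lies within S1.
B, D → C, F: restricted closure across fragments reaches C, F.
A → B, E lies within S2.
D → E lies within S2.
A, C → F: restricted closure across fragments reaches F.
E, F → C lies within S1.
Every dependency is enforceable on the fragments, so the decomposition is dependency-preserving.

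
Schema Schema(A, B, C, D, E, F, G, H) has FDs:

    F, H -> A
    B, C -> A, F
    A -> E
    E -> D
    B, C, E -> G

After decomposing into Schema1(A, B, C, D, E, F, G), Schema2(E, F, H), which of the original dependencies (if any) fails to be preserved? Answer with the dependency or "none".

F, H -> A

Check F, H → A: no single fragment contains all of {A, F, H}, and the restricted closure of {F, H} across the fragments never reaches {A}.
B, C → A, F is preserved.
A → E is preserved.
E → D is preserved.
B, C, E → G is preserved.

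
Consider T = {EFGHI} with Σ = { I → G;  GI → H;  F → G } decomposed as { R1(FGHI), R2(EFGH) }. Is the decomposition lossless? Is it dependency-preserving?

lossy but dependency-preserving

Lossless test: (FGH)⁺ = {FGH}, which is a superkey of neither fragment — lossy.
Dependency preservation: every FD's attributes lie within a single fragment, so each can be enforced locally — preserved.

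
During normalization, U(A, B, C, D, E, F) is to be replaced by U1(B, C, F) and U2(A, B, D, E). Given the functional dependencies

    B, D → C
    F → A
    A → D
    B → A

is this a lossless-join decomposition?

No

Common attributes: U1 ∩ U2 = {B}.
Closure of {B}: B → A applies, adding A; A → D applies, adding D; B, D → C applies, adding C. So (B)⁺ = {A, B, C, D}.
The closure contains neither all of U1 = {B, C, F} nor all of U2 = {A, B, D, E}, so the common attributes are not a superkey of either fragment. The join is lossy.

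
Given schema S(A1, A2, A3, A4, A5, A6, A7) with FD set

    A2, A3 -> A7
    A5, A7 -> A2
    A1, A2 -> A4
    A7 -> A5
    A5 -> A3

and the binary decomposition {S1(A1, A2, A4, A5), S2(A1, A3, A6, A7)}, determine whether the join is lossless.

No

Common attributes: S1 ∩ S2 = {A1}.
No dependency enlarges {A1}, so (A1)⁺ = {A1}.
The closure contains neither all of S1 = {A1, A2, A4, A5} nor all of S2 = {A1, A3, A6, A7}, so the common attributes are not a superkey of either fragment. The join is lossy.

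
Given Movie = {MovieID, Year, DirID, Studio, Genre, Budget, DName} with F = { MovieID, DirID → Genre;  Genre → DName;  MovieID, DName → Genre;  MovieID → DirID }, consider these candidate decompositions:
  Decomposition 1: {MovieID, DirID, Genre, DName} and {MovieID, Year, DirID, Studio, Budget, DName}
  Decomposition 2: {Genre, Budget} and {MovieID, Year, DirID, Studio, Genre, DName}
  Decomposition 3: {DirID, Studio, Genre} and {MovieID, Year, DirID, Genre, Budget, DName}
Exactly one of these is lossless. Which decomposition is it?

Decomposition 1

Decomposition 1: common = {MovieID, DirID, DName}, closure = {MovieID, DirID, Genre, DName} → lossless.
Decomposition 2: common = {Genre}, closure = {Genre, DName} → lossy.
Decomposition 3: common = {DirID, Genre}, closure = {DirID, Genre, DName} → lossy.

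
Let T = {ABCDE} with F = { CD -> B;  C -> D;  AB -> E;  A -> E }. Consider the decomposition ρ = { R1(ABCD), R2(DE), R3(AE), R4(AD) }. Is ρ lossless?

Yes

Chase test. Columns are ABCDE; row i has aⱼ where attribute j ∈ Ri, else bᵢⱼ.
Initial tableau (one row per fragment):
  row 1: a1 a2 a3 a4 b15
  row 2: b21 b22 b23 a4 a5
  row 3: a1 b32 b33 b34 a5
  row 4: a1 b42 b43 a4 b45
Rows 1 and 3 agree on A; apply A→E and equate their E entries.
Rows 1 and 4 agree on A; apply A→E and equate their E entries.
Row 1 is now all distinguished symbols — the join is lossless.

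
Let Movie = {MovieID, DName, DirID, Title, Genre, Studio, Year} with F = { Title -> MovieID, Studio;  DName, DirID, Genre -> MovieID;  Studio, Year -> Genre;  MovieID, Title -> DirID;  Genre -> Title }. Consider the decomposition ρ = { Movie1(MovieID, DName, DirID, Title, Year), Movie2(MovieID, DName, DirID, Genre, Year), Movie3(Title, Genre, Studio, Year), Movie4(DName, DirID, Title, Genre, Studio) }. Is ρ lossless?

Chase test. Columns are MovieID, DName, DirID, Title, Genre, Studio, Year; row i has aⱼ where attribute j ∈ Moviei, else bᵢⱼ.
Initial tableau (one row per fragment):
  row 1: a1 a2 a3 a4 b15 b16 a7
  row 2: a1 a2 a3 b24 a5 b26 a7
  row 3: b31 b32 b33 a4 a5 a6 a7
  row 4: b41 a2 a3 a4 a5 a6 b47
Rows 1 and 3 agree on Title; apply Title→MovieID, Studio and equate their MovieID, Studio entries.
Rows 1 and 4 agree on Title; apply Title→MovieID, Studio and equate their MovieID, Studio entries.
Rows 1 and 3 agree on Studio, Year; apply Studio, Year→Genre and equate their Genre entries.
Rows 1 and 3 agree on MovieID, Title; apply MovieID, Title→DirID and equate their DirID entries.
Rows 1 and 2 agree on Genre; apply Genre→Title and equate their Title entries.
Rows 1 and 2 agree on Title; apply Title→MovieID, Studio and equate their MovieID, Studio entries.
Row 1 is now all distinguished symbols — the join is lossless.

Yes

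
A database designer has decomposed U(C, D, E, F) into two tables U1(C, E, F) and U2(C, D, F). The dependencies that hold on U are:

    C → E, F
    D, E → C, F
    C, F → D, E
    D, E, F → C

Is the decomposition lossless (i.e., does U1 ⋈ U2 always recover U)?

Common attributes: U1 ∩ U2 = {C, F}.
Closure of {C, F}: C → E, F applies, adding E; C, F → D, E applies, adding D. So (C, F)⁺ = {C, D, E, F}.
This closure contains every attribute of U1, so U1 ∩ U2 → U1. The join is lossless.

Yes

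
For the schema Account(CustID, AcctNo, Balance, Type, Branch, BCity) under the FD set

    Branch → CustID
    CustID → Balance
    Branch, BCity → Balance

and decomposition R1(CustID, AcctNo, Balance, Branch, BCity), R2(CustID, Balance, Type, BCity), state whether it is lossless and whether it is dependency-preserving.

Lossless test: (CustID, Balance, BCity)⁺ = {CustID, Balance, BCity}, which is a superkey of neither fragment — lossy.
Dependency preservation: every FD's attributes lie within a single fragment, so each can be enforced locally — preserved.

lossy but dependency-preserving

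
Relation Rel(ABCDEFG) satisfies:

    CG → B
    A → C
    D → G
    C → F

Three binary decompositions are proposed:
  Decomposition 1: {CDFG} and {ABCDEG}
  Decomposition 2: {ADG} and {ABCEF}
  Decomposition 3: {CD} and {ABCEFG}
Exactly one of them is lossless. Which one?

Decomposition 1: common = {CDG}, closure = {BCDFG} → lossless.
Decomposition 2: common = {A}, closure = {ACF} → lossy.
Decomposition 3: common = {C}, closure = {CF} → lossy.

Decomposition 1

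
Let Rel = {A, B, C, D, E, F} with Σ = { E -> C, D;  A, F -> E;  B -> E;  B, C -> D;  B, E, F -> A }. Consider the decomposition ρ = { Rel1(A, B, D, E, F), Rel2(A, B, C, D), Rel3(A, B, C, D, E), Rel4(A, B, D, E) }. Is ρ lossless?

Yes

Chase test. Columns are A, B, C, D, E, F; row i has aⱼ where attribute j ∈ Reli, else bᵢⱼ.
Initial tableau (one row per fragment):
  row 1: a1 a2 b13 a4 a5 a6
  row 2: a1 a2 a3 a4 b25 b26
  row 3: a1 a2 a3 a4 a5 b36
  row 4: a1 a2 b43 a4 a5 b46
Rows 1 and 3 agree on E; apply E→C, D and equate their C, D entries.
Rows 1 and 4 agree on E; apply E→C, D and equate their C, D entries.
Rows 1 and 2 agree on B; apply B→E and equate their E entries.
Row 1 is now all distinguished symbols — the join is lossless.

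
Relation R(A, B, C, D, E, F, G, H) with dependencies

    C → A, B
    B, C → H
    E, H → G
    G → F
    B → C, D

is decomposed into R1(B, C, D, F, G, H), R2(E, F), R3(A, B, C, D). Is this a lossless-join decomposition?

Chase test. Columns are A, B, C, D, E, F, G, H; row i has aⱼ where attribute j ∈ Ri, else bᵢⱼ.
Initial tableau (one row per fragment):
  row 1: b11 a2 a3 a4 b15 a6 a7 a8
  row 2: b21 b22 b23 b24 a5 a6 b27 b28
  row 3: a1 a2 a3 a4 b35 b36 b37 b38
Rows 1 and 3 agree on C; apply C→A, B and equate their A, B entries.
Rows 1 and 3 agree on B, C; apply B, C→H and equate their H entries.
No row becomes fully distinguished — the join is lossy.

No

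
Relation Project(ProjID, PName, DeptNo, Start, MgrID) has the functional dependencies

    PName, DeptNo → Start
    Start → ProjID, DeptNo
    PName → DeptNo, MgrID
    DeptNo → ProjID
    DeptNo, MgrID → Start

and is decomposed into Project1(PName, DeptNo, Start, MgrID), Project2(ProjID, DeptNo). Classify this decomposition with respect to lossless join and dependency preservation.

Lossless test: (DeptNo)⁺ = {ProjID, DeptNo}, which contains all of one fragment — lossless.
Dependency preservation: Start → ProjID, DeptNo is not contained in any single fragment, but the restricted closure of its left-hand side across the fragments still reaches the right-hand side; the remaining FDs each lie inside some fragment. All dependencies are preserved.

lossless and dependency-preserving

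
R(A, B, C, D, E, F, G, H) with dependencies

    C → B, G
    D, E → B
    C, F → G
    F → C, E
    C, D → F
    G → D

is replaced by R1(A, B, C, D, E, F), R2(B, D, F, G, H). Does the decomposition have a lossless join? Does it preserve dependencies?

Lossless test: (B, D, F)⁺ = {B, C, D, E, F, G}, which is a superkey of neither fragment — lossy.
Dependency preservation: C → B, G; C, F → G are not contained in any single fragment, but the restricted closure of each left-hand side across the fragments still reaches the right-hand side; the remaining FDs each lie inside some fragment. All dependencies are preserved.

lossy but dependency-preserving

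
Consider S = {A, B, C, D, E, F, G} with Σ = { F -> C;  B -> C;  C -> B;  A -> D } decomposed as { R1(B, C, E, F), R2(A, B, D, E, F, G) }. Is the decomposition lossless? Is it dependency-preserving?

lossless and dependency-preserving

Lossless test: (B, E, F)⁺ = {B, C, E, F}, which contains all of one fragment — lossless.
Dependency preservation: every FD's attributes lie within a single fragment, so each can be enforced locally — preserved.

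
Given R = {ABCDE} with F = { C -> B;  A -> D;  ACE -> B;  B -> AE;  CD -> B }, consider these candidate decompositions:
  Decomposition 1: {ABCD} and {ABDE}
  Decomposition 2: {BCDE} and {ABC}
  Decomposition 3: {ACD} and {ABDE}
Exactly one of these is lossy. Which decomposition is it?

Decomposition 3

Decomposition 1: common = {ABD}, closure = {ABDE} → lossless.
Decomposition 2: common = {BC}, closure = {ABCDE} → lossless.
Decomposition 3: common = {AD}, closure = {AD} → lossy.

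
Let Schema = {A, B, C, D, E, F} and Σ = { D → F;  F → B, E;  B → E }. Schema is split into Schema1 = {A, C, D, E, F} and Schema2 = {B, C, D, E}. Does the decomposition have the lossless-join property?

Common attributes: Schema1 ∩ Schema2 = {C, D, E}.
Closure of {C, D, E}: D → F applies, adding F; F → B, E applies, adding B. So (C, D, E)⁺ = {B, C, D, E, F}.
This closure contains every attribute of Schema2, so Schema1 ∩ Schema2 → Schema2. The join is lossless.

Yes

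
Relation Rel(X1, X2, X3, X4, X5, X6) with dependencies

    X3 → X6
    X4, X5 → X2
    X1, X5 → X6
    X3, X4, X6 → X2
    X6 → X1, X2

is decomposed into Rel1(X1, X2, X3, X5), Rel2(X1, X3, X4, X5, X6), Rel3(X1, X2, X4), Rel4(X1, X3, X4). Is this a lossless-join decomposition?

Chase test. Columns are X1, X2, X3, X4, X5, X6; row i has aⱼ where attribute j ∈ Reli, else bᵢⱼ.
Initial tableau (one row per fragment):
  row 1: a1 a2 a3 b14 a5 b16
  row 2: a1 b22 a3 a4 a5 a6
  row 3: a1 a2 b33 a4 b35 b36
  row 4: a1 b42 a3 a4 b45 b46
Rows 1 and 2 agree on X3; apply X3→X6 and equate their X6 entries.
Rows 1 and 4 agree on X3; apply X3→X6 and equate their X6 entries.
Rows 2 and 4 agree on X3, X4, X6; apply X3, X4, X6→X2 and equate their X2 entries.
Rows 1 and 2 agree on X6; apply X6→X1, X2 and equate their X1, X2 entries.
Row 2 is now all distinguished symbols — the join is lossless.

Yes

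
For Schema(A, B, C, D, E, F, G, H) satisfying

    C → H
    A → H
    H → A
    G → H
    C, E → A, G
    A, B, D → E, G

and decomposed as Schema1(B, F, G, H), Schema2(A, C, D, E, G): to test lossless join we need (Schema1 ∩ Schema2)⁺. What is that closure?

Schema1 ∩ Schema2 = {G}.
G → H applies, adding H
H → A applies, adding A
Closure: {A, G, H}.

A, G, H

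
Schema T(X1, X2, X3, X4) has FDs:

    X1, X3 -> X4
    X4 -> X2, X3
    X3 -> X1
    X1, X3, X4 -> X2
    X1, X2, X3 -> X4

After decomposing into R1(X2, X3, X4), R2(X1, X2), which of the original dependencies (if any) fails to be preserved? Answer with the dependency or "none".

Check X3 → X1: no single fragment contains all of {X1, X3}, and the restricted closure of {X3} across the fragments never reaches {X1}.
X1, X3 → X4 is preserved.
X4 → X2, X3 is preserved.
X1, X3, X4 → X2 is preserved.
X1, X2, X3 → X4 is preserved.

X3 -> X1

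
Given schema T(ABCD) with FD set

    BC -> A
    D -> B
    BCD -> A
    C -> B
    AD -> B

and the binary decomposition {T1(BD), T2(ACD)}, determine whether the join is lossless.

Common attributes: T1 ∩ T2 = {D}.
Closure of {D}: D → B applies, adding B. So (D)⁺ = {BD}.
This closure contains every attribute of T1, so T1 ∩ T2 → T1. The join is lossless.

Yes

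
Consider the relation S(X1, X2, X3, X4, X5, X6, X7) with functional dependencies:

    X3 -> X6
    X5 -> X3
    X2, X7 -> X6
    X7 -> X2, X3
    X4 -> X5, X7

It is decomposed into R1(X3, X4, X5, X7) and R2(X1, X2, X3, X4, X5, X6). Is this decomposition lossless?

Common attributes: R1 ∩ R2 = {X3, X4, X5}.
Closure of {X3, X4, X5}: X3 → X6 applies, adding X6; X4 → X5, X7 applies, adding X7; X7 → X2, X3 applies, adding X2. So (X3, X4, X5)⁺ = {X2, X3, X4, X5, X6, X7}.
This closure contains every attribute of R1, so R1 ∩ R2 → R1. The join is lossless.

Yes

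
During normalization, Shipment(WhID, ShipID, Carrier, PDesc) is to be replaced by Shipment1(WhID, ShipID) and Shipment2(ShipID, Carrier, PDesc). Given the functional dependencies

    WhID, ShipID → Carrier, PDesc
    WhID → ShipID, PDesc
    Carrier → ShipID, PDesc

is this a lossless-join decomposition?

No

Common attributes: Shipment1 ∩ Shipment2 = {ShipID}.
No dependency enlarges {ShipID}, so (ShipID)⁺ = {ShipID}.
The closure contains neither all of Shipment1 = {WhID, ShipID} nor all of Shipment2 = {ShipID, Carrier, PDesc}, so the common attributes are not a superkey of either fragment. The join is lossy.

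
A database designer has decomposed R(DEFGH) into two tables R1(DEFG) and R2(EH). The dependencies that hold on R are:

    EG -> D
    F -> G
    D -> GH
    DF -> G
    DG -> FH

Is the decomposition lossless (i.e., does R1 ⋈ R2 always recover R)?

No

Common attributes: R1 ∩ R2 = {E}.
No dependency enlarges {E}, so (E)⁺ = {E}.
The closure contains neither all of R1 = {DEFG} nor all of R2 = {EH}, so the common attributes are not a superkey of either fragment. The join is lossy.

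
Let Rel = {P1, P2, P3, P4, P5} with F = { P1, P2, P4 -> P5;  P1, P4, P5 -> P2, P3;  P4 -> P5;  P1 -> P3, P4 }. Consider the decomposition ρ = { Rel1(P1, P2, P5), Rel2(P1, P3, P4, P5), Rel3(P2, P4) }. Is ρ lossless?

Chase test. Columns are P1, P2, P3, P4, P5; row i has aⱼ where attribute j ∈ Reli, else bᵢⱼ.
Initial tableau (one row per fragment):
  row 1: a1 a2 b13 b14 a5
  row 2: a1 b22 a3 a4 a5
  row 3: b31 a2 b33 a4 b35
Rows 2 and 3 agree on P4; apply P4→P5 and equate their P5 entries.
Rows 1 and 2 agree on P1; apply P1→P3, P4 and equate their P3, P4 entries.
Rows 1 and 2 agree on P1, P4, P5; apply P1, P4, P5→P2, P3 and equate their P2, P3 entries.
Row 1 is now all distinguished symbols — the join is lossless.

Yes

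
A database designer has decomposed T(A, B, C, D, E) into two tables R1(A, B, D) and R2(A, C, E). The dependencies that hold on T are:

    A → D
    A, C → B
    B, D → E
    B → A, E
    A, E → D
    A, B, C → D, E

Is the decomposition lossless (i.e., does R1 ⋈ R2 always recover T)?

Common attributes: R1 ∩ R2 = {A}.
Closure of {A}: A → D applies, adding D. So (A)⁺ = {A, D}.
The closure contains neither all of R1 = {A, B, D} nor all of R2 = {A, C, E}, so the common attributes are not a superkey of either fragment. The join is lossy.

No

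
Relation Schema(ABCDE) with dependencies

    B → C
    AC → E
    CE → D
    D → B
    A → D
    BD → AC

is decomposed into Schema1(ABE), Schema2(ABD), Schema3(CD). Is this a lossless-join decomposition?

Chase test. Columns are ABCDE; row i has aⱼ where attribute j ∈ Schemai, else bᵢⱼ.
Initial tableau (one row per fragment):
  row 1: a1 a2 b13 b14 a5
  row 2: a1 a2 b23 a4 b25
  row 3: b31 b32 a3 a4 b35
Rows 1 and 2 agree on B; apply B→C and equate their C entries.
Rows 1 and 2 agree on AC; apply AC→E and equate their E entries.
Rows 1 and 2 agree on CE; apply CE→D and equate their D entries.
Rows 1 and 3 agree on D; apply D→B and equate their B entries.
Rows 1 and 3 agree on BD; apply BD→AC and equate their AC entries.
Rows 1 and 3 agree on AC; apply AC→E and equate their E entries.
Row 1 is now all distinguished symbols — the join is lossless.

Yes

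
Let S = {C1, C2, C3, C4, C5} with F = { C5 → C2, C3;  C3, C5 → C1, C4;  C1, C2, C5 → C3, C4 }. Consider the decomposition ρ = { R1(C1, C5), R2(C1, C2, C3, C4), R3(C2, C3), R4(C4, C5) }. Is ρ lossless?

No

Chase test. Columns are C1, C2, C3, C4, C5; row i has aⱼ where attribute j ∈ Ri, else bᵢⱼ.
Initial tableau (one row per fragment):
  row 1: a1 b12 b13 b14 a5
  row 2: a1 a2 a3 a4 b25
  row 3: b31 a2 a3 b34 b35
  row 4: b41 b42 b43 a4 a5
Rows 1 and 4 agree on C5; apply C5→C2, C3 and equate their C2, C3 entries.
Rows 1 and 4 agree on C3, C5; apply C3, C5→C1, C4 and equate their C1, C4 entries.
No row becomes fully distinguished — the join is lossy.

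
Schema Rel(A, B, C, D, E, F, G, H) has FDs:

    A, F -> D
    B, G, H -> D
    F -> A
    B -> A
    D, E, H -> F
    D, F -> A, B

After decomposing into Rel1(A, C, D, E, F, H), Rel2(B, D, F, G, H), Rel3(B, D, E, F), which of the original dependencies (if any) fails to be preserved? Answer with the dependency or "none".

Check B → A: no single fragment contains all of {A, B}, and the restricted closure of {B} across the fragments never reaches {A}.
A, F → D is preserved.
B, G, H → D is preserved.
F → A is preserved.
D, E, H → F is preserved.
D, F → A, B is preserved.

B -> A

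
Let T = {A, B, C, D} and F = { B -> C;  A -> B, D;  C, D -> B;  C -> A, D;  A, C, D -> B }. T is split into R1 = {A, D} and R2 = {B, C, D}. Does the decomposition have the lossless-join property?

No

Common attributes: R1 ∩ R2 = {D}.
No dependency enlarges {D}, so (D)⁺ = {D}.
The closure contains neither all of R1 = {A, D} nor all of R2 = {B, C, D}, so the common attributes are not a superkey of either fragment. The join is lossy.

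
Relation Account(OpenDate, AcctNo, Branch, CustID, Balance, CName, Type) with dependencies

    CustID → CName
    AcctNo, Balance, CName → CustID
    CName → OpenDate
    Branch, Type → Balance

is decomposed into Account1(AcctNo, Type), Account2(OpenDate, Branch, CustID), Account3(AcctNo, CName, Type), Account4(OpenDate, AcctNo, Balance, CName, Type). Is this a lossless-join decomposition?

Chase test. Columns are OpenDate, AcctNo, Branch, CustID, Balance, CName, Type; row i has aⱼ where attribute j ∈ Accounti, else bᵢⱼ.
Initial tableau (one row per fragment):
  row 1: b11 a2 b13 b14 b15 b16 a7
  row 2: a1 b22 a3 a4 b25 b26 b27
  row 3: b31 a2 b33 b34 b35 a6 a7
  row 4: a1 a2 b43 b44 a5 a6 a7
Rows 3 and 4 agree on CName; apply CName→OpenDate and equate their OpenDate entries.
No row becomes fully distinguished — the join is lossy.

No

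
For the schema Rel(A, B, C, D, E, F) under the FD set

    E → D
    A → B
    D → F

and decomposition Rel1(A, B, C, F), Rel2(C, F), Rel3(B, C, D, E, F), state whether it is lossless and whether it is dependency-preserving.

lossy but dependency-preserving

Lossless test (chase): applying each FD to every pair of rows produces no changes in the tableau, so no row becomes fully distinguished — the join is lossy.
Dependency preservation: every FD's attributes lie within a single fragment, so each can be enforced locally — preserved.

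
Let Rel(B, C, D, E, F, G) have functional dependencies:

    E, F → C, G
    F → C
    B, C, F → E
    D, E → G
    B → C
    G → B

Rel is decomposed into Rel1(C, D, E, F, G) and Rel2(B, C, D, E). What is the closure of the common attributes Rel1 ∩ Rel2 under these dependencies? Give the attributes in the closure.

Rel1 ∩ Rel2 = {C, D, E}.
D, E → G applies, adding G
G → B applies, adding B
Closure: {B, C, D, E, G}.

B, C, D, E, G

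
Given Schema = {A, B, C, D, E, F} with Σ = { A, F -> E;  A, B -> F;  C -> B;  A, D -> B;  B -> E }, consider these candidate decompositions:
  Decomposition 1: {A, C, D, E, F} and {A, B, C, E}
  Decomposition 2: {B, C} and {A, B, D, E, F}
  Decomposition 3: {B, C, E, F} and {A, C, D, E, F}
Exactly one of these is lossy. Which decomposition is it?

Decomposition 1: common = {A, C, E}, closure = {A, B, C, E, F} → lossless.
Decomposition 2: common = {B}, closure = {B, E} → lossy.
Decomposition 3: common = {C, E, F}, closure = {B, C, E, F} → lossless.

Decomposition 2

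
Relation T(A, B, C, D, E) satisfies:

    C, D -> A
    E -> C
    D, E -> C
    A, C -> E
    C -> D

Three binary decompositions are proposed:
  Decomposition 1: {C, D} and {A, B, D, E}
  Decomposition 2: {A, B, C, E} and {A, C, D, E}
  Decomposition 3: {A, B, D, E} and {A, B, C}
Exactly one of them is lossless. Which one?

Decomposition 1: common = {D}, closure = {D} → lossy.
Decomposition 2: common = {A, C, E}, closure = {A, C, D, E} → lossless.
Decomposition 3: common = {A, B}, closure = {A, B} → lossy.

Decomposition 2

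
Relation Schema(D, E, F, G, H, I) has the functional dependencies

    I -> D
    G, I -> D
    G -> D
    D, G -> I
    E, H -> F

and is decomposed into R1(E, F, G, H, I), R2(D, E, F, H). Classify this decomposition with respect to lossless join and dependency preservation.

lossy and not dependency-preserving

Lossless test: (E, F, H)⁺ = {E, F, H}, which is a superkey of neither fragment — lossy.
Dependency preservation: the restricted closure of {I} across the fragments never reaches {D}, so I → D cannot be enforced without a join — not preserved.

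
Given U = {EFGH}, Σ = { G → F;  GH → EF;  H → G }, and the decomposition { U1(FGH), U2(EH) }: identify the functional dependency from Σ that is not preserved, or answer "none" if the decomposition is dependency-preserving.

none

G → F lies within U1.
GH → EF: restricted closure across fragments reaches EF.
H → G lies within U1.
Every dependency is enforceable on the fragments, so the decomposition is dependency-preserving.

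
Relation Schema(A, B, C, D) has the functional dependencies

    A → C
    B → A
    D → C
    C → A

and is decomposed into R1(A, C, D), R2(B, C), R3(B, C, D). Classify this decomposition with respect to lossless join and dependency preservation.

Lossless test (chase): Rows 2 and 3 agree on B; apply B→A and equate their A entries. Rows 1 and 2 agree on C; apply C→A and equate their A entries. Row 3 is now all distinguished symbols — the join is lossless.
Dependency preservation: B → A is not contained in any single fragment, but the restricted closure of its left-hand side across the fragments still reaches the right-hand side; the remaining FDs each lie inside some fragment. All dependencies are preserved.

lossless and dependency-preserving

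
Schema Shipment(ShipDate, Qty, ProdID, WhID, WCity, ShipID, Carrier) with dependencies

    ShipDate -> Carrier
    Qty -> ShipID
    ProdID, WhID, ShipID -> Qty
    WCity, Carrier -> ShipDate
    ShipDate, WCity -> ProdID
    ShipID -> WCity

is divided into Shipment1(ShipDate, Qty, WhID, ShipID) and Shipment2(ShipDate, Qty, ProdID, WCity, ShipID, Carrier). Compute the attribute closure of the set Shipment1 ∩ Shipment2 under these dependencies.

Shipment1 ∩ Shipment2 = {ShipDate, Qty, ShipID}.
ShipDate → Carrier applies, adding Carrier
ShipID → WCity applies, adding WCity
ShipDate, WCity → ProdID applies, adding ProdID
Closure: {ShipDate, Qty, ProdID, WCity, ShipID, Carrier}.

ShipDate, Qty, ProdID, WCity, ShipID, Carrier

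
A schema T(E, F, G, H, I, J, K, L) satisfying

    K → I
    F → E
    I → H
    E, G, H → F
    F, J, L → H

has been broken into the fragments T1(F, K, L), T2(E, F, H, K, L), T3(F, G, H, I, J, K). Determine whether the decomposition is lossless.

Chase test. Columns are E, F, G, H, I, J, K, L; row i has aⱼ where attribute j ∈ Ti, else bᵢⱼ.
Initial tableau (one row per fragment):
  row 1: b11 a2 b13 b14 b15 b16 a7 a8
  row 2: a1 a2 b23 a4 b25 b26 a7 a8
  row 3: b31 a2 a3 a4 a5 a6 a7 b38
Rows 1 and 2 agree on K; apply K→I and equate their I entries.
Rows 1 and 3 agree on K; apply K→I and equate their I entries.
Rows 1 and 2 agree on F; apply F→E and equate their E entries.
Rows 1 and 3 agree on F; apply F→E and equate their E entries.
Rows 1 and 2 agree on I; apply I→H and equate their H entries.
No row becomes fully distinguished — the join is lossy.

No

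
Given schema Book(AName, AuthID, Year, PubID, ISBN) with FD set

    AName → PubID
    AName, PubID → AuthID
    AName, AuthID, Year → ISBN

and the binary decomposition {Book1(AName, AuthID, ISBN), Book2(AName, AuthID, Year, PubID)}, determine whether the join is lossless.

Common attributes: Book1 ∩ Book2 = {AName, AuthID}.
Closure of {AName, AuthID}: AName → PubID applies, adding PubID. So (AName, AuthID)⁺ = {AName, AuthID, PubID}.
The closure contains neither all of Book1 = {AName, AuthID, ISBN} nor all of Book2 = {AName, AuthID, Year, PubID}, so the common attributes are not a superkey of either fragment. The join is lossy.

No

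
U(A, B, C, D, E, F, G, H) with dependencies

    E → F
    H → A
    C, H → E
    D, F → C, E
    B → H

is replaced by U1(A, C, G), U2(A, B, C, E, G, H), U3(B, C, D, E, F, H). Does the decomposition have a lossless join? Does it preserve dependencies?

lossy but dependency-preserving

Lossless test (chase): Rows 2 and 3 agree on E; apply E→F and equate their F entries. Rows 2 and 3 agree on H; apply H→A and equate their A entries. No row becomes fully distinguished — the join is lossy.
Dependency preservation: every FD's attributes lie within a single fragment, so each can be enforced locally — preserved.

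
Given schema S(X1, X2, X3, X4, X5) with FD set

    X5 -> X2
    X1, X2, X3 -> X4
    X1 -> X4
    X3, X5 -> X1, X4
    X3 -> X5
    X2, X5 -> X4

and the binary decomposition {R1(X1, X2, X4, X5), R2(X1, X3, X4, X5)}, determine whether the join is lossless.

Common attributes: R1 ∩ R2 = {X1, X4, X5}.
Closure of {X1, X4, X5}: X5 → X2 applies, adding X2. So (X1, X4, X5)⁺ = {X1, X2, X4, X5}.
This closure contains every attribute of R1, so R1 ∩ R2 → R1. The join is lossless.

Yes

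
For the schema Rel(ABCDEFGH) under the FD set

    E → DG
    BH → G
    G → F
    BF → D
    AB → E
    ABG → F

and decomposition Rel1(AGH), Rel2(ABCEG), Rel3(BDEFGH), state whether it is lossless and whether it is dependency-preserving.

Lossless test (chase): Rows 2 and 3 agree on E; apply E→DG and equate their DG entries. Rows 1 and 2 agree on G; apply G→F and equate their F entries. Rows 1 and 3 agree on G; apply G→F and equate their F entries. No row becomes fully distinguished — the join is lossy.
Dependency preservation: ABG → F is not contained in any single fragment, but the restricted closure of its left-hand side across the fragments still reaches the right-hand side; the remaining FDs each lie inside some fragment. All dependencies are preserved.

lossy but dependency-preserving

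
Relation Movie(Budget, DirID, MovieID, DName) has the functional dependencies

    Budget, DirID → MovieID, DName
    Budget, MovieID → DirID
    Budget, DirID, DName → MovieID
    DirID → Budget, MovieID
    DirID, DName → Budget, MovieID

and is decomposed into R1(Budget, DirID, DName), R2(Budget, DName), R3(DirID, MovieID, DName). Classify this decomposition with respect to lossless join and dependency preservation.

Lossless test (chase): Rows 1 and 3 agree on DirID; apply DirID→Budget, MovieID and equate their Budget, MovieID entries. Row 1 is now all distinguished symbols — the join is lossless.
Dependency preservation: the restricted closure of {Budget, MovieID} across the fragments never reaches {DirID}, so Budget, MovieID → DirID cannot be enforced without a join — not preserved.

lossless but not dependency-preserving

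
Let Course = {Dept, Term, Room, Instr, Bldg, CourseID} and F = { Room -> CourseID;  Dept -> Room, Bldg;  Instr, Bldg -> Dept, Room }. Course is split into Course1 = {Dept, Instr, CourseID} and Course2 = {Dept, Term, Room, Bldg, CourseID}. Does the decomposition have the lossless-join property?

No

Common attributes: Course1 ∩ Course2 = {Dept, CourseID}.
Closure of {Dept, CourseID}: Dept → Room, Bldg applies, adding Room, Bldg. So (Dept, CourseID)⁺ = {Dept, Room, Bldg, CourseID}.
The closure contains neither all of Course1 = {Dept, Instr, CourseID} nor all of Course2 = {Dept, Term, Room, Bldg, CourseID}, so the common attributes are not a superkey of either fragment. The join is lossy.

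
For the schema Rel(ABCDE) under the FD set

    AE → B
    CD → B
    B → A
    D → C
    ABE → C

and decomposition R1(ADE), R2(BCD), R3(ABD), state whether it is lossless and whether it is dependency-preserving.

lossless but not dependency-preserving

Lossless test (chase): Rows 2 and 3 agree on B; apply B→A and equate their A entries. Rows 1 and 2 agree on D; apply D→C and equate their C entries. Rows 1 and 3 agree on D; apply D→C and equate their C entries. Rows 1 and 2 agree on CD; apply CD→B and equate their B entries. Row 1 is now all distinguished symbols — the join is lossless.
Dependency preservation: the restricted closure of {AE} across the fragments never reaches {B}, so AE → B cannot be enforced without a join — not preserved.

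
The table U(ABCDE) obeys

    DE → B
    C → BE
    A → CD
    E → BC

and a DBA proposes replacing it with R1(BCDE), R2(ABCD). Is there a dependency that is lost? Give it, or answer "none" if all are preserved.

none

DE → B lies within R1.
C → BE lies within R1.
A → CD lies within R2.
E → BC lies within R1.
Every dependency is enforceable on the fragments, so the decomposition is dependency-preserving.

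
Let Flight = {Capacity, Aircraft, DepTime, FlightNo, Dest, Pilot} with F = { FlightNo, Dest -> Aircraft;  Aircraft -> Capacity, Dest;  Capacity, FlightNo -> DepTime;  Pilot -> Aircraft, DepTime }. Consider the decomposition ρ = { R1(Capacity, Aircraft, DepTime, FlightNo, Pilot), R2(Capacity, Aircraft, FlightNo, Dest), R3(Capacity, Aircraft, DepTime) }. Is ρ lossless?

Yes

Chase test. Columns are Capacity, Aircraft, DepTime, FlightNo, Dest, Pilot; row i has aⱼ where attribute j ∈ Ri, else bᵢⱼ.
Initial tableau (one row per fragment):
  row 1: a1 a2 a3 a4 b15 a6
  row 2: a1 a2 b23 a4 a5 b26
  row 3: a1 a2 a3 b34 b35 b36
Rows 1 and 2 agree on Aircraft; apply Aircraft→Capacity, Dest and equate their Capacity, Dest entries.
Rows 1 and 3 agree on Aircraft; apply Aircraft→Capacity, Dest and equate their Capacity, Dest entries.
Rows 1 and 2 agree on Capacity, FlightNo; apply Capacity, FlightNo→DepTime and equate their DepTime entries.
Row 1 is now all distinguished symbols — the join is lossless.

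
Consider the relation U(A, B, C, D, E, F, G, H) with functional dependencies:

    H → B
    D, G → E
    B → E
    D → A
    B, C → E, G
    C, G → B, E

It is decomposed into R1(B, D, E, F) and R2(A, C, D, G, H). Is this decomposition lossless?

No

Common attributes: R1 ∩ R2 = {D}.
Closure of {D}: D → A applies, adding A. So (D)⁺ = {A, D}.
The closure contains neither all of R1 = {B, D, E, F} nor all of R2 = {A, C, D, G, H}, so the common attributes are not a superkey of either fragment. The join is lossy.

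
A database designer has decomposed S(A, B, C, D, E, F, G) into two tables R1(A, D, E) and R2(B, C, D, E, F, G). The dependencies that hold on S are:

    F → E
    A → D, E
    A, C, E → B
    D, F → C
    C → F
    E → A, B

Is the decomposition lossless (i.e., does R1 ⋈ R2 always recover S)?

Common attributes: R1 ∩ R2 = {D, E}.
Closure of {D, E}: E → A, B applies, adding A, B. So (D, E)⁺ = {A, B, D, E}.
This closure contains every attribute of R1, so R1 ∩ R2 → R1. The join is lossless.

Yes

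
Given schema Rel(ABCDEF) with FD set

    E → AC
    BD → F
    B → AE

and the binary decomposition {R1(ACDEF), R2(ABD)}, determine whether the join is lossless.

Common attributes: R1 ∩ R2 = {AD}.
No dependency enlarges {AD}, so (AD)⁺ = {AD}.
The closure contains neither all of R1 = {ACDEF} nor all of R2 = {ABD}, so the common attributes are not a superkey of either fragment. The join is lossy.

No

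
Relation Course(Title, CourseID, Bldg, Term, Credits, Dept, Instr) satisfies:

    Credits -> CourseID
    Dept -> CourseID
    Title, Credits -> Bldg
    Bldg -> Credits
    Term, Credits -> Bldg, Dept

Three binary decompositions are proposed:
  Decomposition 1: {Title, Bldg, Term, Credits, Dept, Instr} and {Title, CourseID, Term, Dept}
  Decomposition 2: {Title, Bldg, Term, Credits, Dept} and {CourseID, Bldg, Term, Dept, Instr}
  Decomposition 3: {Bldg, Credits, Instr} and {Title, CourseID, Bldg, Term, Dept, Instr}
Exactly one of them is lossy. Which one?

Decomposition 2

Decomposition 1: common = {Title, Term, Dept}, closure = {Title, CourseID, Term, Dept} → lossless.
Decomposition 2: common = {Bldg, Term, Dept}, closure = {CourseID, Bldg, Term, Credits, Dept} → lossy.
Decomposition 3: common = {Bldg, Instr}, closure = {CourseID, Bldg, Credits, Instr} → lossless.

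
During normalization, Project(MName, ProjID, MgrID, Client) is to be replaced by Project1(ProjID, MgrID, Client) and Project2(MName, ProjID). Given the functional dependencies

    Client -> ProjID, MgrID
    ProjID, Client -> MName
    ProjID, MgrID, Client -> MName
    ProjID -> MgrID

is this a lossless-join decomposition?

No

Common attributes: Project1 ∩ Project2 = {ProjID}.
Closure of {ProjID}: ProjID → MgrID applies, adding MgrID. So (ProjID)⁺ = {ProjID, MgrID}.
The closure contains neither all of Project1 = {ProjID, MgrID, Client} nor all of Project2 = {MName, ProjID}, so the common attributes are not a superkey of either fragment. The join is lossy.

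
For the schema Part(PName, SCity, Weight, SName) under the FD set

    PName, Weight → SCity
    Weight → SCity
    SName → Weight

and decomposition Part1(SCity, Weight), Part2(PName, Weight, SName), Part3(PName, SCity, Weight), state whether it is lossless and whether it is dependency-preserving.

lossless and dependency-preserving

Lossless test (chase): Rows 2 and 3 agree on PName, Weight; apply PName, Weight→SCity and equate their SCity entries. Row 2 is now all distinguished symbols — the join is lossless.
Dependency preservation: every FD's attributes lie within a single fragment, so each can be enforced locally — preserved.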